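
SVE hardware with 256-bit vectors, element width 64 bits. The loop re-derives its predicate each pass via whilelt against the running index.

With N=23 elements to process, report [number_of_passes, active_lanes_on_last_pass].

[iterations, last_vl] = [6, 3]

256-bit reg / 64-bit elem → 4 lanes
iterations = ceil(23/4) = 6; final-pass vl = 3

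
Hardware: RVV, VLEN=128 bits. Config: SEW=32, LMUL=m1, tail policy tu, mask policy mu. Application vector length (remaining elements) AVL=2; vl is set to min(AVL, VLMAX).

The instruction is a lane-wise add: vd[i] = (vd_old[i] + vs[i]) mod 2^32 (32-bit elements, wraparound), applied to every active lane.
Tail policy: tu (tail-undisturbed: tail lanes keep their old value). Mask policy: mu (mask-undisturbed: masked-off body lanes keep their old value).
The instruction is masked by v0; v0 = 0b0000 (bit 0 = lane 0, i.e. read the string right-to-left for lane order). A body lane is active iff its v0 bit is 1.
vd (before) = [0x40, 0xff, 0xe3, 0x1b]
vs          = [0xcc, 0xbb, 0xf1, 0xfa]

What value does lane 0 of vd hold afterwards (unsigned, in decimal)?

VLMAX = VLEN×LMUL/SEW = 128×1/32 = 4
AVL=2 ≤ VLMAX=4, so vl = 2
lane  0: mask-off/keep ⇒ 0x40
lane  1: mask-off/keep ⇒ 0xff
lane  2: tail/keep ⇒ 0xe3
lane  3: tail/keep ⇒ 0x1b

vd[0] = 64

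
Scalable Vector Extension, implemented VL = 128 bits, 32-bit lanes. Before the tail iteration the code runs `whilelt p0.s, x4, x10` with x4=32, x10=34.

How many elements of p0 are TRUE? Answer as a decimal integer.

vl = 2

register lanes = 128/32 = 4
whilelt: lane j active iff 32+j < 34 → j < 2 → 2 active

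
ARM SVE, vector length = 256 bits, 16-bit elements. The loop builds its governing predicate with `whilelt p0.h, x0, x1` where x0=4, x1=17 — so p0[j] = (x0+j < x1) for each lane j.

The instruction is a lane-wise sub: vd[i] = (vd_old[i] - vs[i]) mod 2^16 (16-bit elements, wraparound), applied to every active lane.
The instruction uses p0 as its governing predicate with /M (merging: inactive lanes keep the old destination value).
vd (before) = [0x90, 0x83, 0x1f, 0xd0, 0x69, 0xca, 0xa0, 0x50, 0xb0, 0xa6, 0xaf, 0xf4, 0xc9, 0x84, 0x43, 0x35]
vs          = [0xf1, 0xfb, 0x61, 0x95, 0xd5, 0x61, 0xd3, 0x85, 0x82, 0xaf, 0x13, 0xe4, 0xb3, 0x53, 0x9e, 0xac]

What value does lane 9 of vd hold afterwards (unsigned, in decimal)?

register lanes = 256/16 = 16
whilelt: lane j active iff 4+j < 17 → j < 13 → 13 active
vd[0] sub(0x90,0xf1) -> 0xff9f
vd[1] sub(0x83,0xfb) -> 0xff88
vd[2] sub(0x1f,0x61) -> 0xffbe
vd[3] sub(0xd0,0x95) -> 0x3b
vd[4] sub(0x69,0xd5) -> 0xff94
vd[5] sub(0xca,0x61) -> 0x69
vd[6] sub(0xa0,0xd3) -> 0xffcd
vd[7] sub(0x50,0x85) -> 0xffcb
vd[8] sub(0xb0,0x82) -> 0x2e
vd[9] sub(0xa6,0xaf) -> 0xfff7
vd[10] sub(0xaf,0x13) -> 0x9c
vd[11] sub(0xf4,0xe4) -> 0x10
vd[12] sub(0xc9,0xb3) -> 0x16
vd[13] tail/keep -> 0x84
vd[14] tail/keep -> 0x43
vd[15] tail/keep -> 0x35

vd[9] = 65527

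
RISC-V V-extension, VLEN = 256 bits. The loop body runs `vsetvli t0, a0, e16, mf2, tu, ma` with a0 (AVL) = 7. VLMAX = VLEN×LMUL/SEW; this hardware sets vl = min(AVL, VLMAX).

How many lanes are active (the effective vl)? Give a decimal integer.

vl = 7

lanes per group: 256·1/2/16 = 8
vl = min(AVL, VLMAX) = min(7, 8) = 7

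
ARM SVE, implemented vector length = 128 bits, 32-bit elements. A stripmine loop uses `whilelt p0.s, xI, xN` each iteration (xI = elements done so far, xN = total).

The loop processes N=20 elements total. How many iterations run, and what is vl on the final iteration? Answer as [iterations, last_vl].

register lanes = 128/32 = 4
N=20: ⌈20/4⌉ = 5 iters; last vl = 20 − 4×4 = 4

[iterations, last_vl] = [5, 4]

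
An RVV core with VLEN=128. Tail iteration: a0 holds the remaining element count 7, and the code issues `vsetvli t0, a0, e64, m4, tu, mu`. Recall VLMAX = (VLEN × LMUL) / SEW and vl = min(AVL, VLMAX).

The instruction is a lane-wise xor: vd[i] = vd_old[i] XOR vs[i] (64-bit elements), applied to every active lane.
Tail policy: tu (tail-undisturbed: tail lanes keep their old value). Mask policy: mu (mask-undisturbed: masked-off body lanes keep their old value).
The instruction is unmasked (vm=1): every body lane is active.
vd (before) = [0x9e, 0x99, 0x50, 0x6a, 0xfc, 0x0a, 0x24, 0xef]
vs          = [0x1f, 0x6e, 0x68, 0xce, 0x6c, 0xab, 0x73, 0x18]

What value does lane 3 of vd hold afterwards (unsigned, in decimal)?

VLMAX = VLEN×LMUL/SEW = 128×4/64 = 8
AVL=7 ≤ VLMAX=8, so vl = 7
  i=0: xor(0x9e,0x1f) → 129
  i=1: xor(0x99,0x6e) → 247
  i=2: xor(0x50,0x68) → 56
  i=3: xor(0x6a,0xce) → 164
  i=4: xor(0xfc,0x6c) → 144
  i=5: xor(0x0a,0xab) → 161
  i=6: xor(0x24,0x73) → 87
  i=7: tail/keep → 239

vd[3] = 164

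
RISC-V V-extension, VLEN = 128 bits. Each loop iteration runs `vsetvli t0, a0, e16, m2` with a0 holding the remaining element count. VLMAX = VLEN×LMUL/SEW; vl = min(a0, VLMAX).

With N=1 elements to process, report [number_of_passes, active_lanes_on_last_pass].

VLMAX = VLEN×LMUL/SEW = 128×2/16 = 16
iterations = ceil(1/16) = 1; final-pass vl = 1

[iterations, last_vl] = [1, 1]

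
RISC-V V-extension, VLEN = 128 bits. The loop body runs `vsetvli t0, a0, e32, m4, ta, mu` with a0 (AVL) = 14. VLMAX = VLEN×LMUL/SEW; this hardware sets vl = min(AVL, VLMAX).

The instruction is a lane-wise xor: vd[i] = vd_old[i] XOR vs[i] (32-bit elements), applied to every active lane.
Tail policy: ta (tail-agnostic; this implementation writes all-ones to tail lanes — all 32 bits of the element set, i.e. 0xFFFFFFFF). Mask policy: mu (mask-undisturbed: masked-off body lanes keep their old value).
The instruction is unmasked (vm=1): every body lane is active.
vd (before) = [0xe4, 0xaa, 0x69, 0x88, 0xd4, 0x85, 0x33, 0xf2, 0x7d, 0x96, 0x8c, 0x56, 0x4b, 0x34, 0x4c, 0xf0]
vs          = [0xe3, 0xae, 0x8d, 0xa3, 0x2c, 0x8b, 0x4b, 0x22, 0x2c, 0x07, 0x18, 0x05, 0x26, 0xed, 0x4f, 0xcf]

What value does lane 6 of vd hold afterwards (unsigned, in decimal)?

vd[6] = 120

lanes per group: 128·4/32 = 16
AVL=14 ≤ VLMAX=16, so vl = 14
[0] xor(0xe4,0xe3) = 0x07
[1] xor(0xaa,0xae) = 0x04
[2] xor(0x69,0x8d) = 0xe4
[3] xor(0x88,0xa3) = 0x2b
[4] xor(0xd4,0x2c) = 0xf8
[5] xor(0x85,0x8b) = 0x0e
[6] xor(0x33,0x4b) = 0x78
[7] xor(0xf2,0x22) = 0xd0
[8] xor(0x7d,0x2c) = 0x51
[9] xor(0x96,0x07) = 0x91
[10] xor(0x8c,0x18) = 0x94
[11] xor(0x56,0x05) = 0x53
[12] xor(0x4b,0x26) = 0x6d
[13] xor(0x34,0xed) = 0xd9
[14] tail/ones = 0xffffffff
[15] tail/ones = 0xffffffff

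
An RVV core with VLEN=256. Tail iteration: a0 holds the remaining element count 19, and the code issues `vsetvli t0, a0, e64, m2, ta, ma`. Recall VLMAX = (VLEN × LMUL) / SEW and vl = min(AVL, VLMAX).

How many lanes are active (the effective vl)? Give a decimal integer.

vl = 8

VLMAX = VLEN×LMUL/SEW = 256×2/64 = 8
AVL=19 > VLMAX=8, so vl = 8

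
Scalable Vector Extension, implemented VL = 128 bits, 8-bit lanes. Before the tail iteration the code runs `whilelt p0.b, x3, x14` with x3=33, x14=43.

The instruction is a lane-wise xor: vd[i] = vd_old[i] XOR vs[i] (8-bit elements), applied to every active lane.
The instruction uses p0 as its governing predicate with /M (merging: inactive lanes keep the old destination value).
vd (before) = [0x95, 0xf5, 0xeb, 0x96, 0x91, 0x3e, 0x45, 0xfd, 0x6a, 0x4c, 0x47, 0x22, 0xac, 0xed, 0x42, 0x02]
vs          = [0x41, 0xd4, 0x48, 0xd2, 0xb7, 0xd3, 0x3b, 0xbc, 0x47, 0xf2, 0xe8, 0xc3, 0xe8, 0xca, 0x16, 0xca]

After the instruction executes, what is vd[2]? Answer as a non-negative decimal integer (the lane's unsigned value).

128-bit reg / 8-bit elem → 16 lanes
whilelt: lane j active iff 33+j < 43 → j < 10 → 10 active
vd[0] xor(0x95,0x41) -> 0xd4
vd[1] xor(0xf5,0xd4) -> 0x21
vd[2] xor(0xeb,0x48) -> 0xa3
vd[3] xor(0x96,0xd2) -> 0x44
vd[4] xor(0x91,0xb7) -> 0x26
vd[5] xor(0x3e,0xd3) -> 0xed
vd[6] xor(0x45,0x3b) -> 0x7e
vd[7] xor(0xfd,0xbc) -> 0x41
vd[8] xor(0x6a,0x47) -> 0x2d
vd[9] xor(0x4c,0xf2) -> 0xbe
vd[10] tail/keep -> 0x47
vd[11] tail/keep -> 0x22
vd[12] tail/keep -> 0xac
vd[13] tail/keep -> 0xed
vd[14] tail/keep -> 0x42
vd[15] tail/keep -> 0x02

vd[2] = 163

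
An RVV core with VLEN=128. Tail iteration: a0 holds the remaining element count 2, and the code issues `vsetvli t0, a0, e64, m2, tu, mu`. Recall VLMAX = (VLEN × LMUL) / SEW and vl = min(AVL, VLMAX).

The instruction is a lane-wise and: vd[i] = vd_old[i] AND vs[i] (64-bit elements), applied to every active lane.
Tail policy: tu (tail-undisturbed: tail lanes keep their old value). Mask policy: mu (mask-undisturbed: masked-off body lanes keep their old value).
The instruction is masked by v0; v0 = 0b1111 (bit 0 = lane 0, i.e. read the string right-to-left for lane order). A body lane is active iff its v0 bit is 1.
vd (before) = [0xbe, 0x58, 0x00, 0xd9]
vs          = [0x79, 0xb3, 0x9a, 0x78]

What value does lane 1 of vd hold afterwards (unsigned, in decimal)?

vd[1] = 16

lanes per group: 128·2/64 = 4
vl = min(AVL, VLMAX) = min(2, 4) = 2
[0] and(0xbe,0x79) = 0x38
[1] and(0x58,0xb3) = 0x10
[2] tail/keep = 0x00
[3] tail/keep = 0xd9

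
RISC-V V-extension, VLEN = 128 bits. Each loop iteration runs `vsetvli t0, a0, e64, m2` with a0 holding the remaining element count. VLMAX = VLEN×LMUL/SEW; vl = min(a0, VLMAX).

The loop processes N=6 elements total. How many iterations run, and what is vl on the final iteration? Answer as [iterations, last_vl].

[iterations, last_vl] = [2, 2]

lanes per group: 128·2/64 = 4
6 elements at 4/iter → 2 passes, remainder 2 on the last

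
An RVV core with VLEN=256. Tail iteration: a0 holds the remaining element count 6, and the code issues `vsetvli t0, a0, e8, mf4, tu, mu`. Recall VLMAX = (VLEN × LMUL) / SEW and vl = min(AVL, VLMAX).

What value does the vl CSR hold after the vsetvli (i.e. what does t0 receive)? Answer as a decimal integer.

VLMAX = (256 × 1/4) / 8 = 8 lanes
vl = min(AVL, VLMAX) = min(6, 8) = 6

vl = 6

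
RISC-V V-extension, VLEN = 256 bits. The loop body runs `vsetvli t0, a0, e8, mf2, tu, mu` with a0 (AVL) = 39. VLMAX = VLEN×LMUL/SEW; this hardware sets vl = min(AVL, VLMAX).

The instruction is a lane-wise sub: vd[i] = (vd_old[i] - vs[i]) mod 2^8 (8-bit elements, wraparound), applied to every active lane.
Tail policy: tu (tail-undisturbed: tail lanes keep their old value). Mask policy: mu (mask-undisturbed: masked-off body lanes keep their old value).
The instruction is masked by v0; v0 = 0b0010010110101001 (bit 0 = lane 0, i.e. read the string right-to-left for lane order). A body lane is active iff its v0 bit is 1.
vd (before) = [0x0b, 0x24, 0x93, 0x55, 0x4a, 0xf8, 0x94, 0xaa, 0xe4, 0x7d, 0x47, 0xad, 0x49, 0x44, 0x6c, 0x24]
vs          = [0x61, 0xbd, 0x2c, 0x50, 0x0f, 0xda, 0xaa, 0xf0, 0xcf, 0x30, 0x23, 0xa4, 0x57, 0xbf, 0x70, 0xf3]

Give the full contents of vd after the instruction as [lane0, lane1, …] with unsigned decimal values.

vd = [170, 36, 147, 5, 74, 30, 148, 186, 21, 125, 36, 173, 73, 133, 108, 36]

VLMAX = VLEN×LMUL/SEW = 256×1/2/8 = 16
AVL=39 > VLMAX=16, so vl = 16
[0] sub(0x0b,0x61) = 0xaa
[1] mask-off/keep = 0x24
[2] mask-off/keep = 0x93
[3] sub(0x55,0x50) = 0x05
[4] mask-off/keep = 0x4a
[5] sub(0xf8,0xda) = 0x1e
[6] mask-off/keep = 0x94
[7] sub(0xaa,0xf0) = 0xba
[8] sub(0xe4,0xcf) = 0x15
[9] mask-off/keep = 0x7d
[10] sub(0x47,0x23) = 0x24
[11] mask-off/keep = 0xad
[12] mask-off/keep = 0x49
[13] sub(0x44,0xbf) = 0x85
[14] mask-off/keep = 0x6c
[15] mask-off/keep = 0x24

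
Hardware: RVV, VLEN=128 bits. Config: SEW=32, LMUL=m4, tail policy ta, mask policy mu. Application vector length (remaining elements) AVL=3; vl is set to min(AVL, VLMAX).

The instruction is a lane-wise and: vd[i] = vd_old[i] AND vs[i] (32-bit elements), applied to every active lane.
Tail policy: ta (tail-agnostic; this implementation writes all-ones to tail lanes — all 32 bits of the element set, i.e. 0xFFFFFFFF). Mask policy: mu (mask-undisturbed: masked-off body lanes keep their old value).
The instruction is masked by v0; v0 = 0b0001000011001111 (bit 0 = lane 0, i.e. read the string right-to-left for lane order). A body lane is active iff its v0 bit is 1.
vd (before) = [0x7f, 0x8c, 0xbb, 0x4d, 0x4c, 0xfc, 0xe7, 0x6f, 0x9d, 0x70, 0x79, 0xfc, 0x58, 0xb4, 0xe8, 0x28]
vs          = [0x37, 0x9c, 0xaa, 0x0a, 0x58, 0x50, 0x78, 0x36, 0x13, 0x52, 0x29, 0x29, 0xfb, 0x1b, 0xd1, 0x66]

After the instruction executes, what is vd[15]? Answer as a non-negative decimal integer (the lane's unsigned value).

vd[15] = 4294967295

VLMAX = (128 × 4) / 32 = 16 lanes
vl ← min(3, 16) = 3
lane  0: and(0x7f,0x37) ⇒ 0x37
lane  1: and(0x8c,0x9c) ⇒ 0x8c
lane  2: and(0xbb,0xaa) ⇒ 0xaa
lane  3: tail/ones ⇒ 0xffffffff
lane  4: tail/ones ⇒ 0xffffffff
lane  5: tail/ones ⇒ 0xffffffff
lane  6: tail/ones ⇒ 0xffffffff
lane  7: tail/ones ⇒ 0xffffffff
lane  8: tail/ones ⇒ 0xffffffff
lane  9: tail/ones ⇒ 0xffffffff
lane 10: tail/ones ⇒ 0xffffffff
lane 11: tail/ones ⇒ 0xffffffff
lane 12: tail/ones ⇒ 0xffffffff
lane 13: tail/ones ⇒ 0xffffffff
lane 14: tail/ones ⇒ 0xffffffff
lane 15: tail/ones ⇒ 0xffffffff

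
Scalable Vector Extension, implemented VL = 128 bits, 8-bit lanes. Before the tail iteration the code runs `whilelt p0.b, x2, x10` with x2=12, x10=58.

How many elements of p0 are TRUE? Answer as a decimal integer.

register lanes = 128/8 = 16
active while 12+j < 58, i.e. j ∈ [0,46) capped at 16 ⇒ 16

vl = 16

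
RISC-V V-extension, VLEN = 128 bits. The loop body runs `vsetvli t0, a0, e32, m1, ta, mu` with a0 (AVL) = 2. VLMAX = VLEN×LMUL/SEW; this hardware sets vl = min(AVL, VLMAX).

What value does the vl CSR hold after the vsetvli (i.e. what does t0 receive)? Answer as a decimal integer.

vl = 2

lanes per group: 128·1/32 = 4
vl ← min(2, 4) = 2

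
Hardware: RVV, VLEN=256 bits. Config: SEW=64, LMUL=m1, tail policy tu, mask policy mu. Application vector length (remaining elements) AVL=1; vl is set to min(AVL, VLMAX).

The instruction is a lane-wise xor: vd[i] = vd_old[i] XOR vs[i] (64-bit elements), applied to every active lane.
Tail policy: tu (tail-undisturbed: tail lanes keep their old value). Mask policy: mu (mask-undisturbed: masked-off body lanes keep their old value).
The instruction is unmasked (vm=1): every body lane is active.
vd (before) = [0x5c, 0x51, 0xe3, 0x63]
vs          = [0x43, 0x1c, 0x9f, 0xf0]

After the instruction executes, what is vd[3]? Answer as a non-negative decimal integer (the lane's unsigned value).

vd[3] = 99

VLMAX = (256 × 1) / 64 = 4 lanes
vl ← min(1, 4) = 1
lane  0: xor(0x5c,0x43) ⇒ 0x1f
lane  1: tail/keep ⇒ 0x51
lane  2: tail/keep ⇒ 0xe3
lane  3: tail/keep ⇒ 0x63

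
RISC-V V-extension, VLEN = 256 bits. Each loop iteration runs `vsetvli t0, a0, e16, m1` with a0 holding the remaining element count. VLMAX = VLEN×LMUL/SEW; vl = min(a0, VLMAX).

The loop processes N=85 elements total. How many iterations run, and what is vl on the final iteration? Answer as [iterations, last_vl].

VLMAX = VLEN×LMUL/SEW = 256×1/16 = 16
85 elements at 16/iter → 6 passes, remainder 5 on the last

[iterations, last_vl] = [6, 5]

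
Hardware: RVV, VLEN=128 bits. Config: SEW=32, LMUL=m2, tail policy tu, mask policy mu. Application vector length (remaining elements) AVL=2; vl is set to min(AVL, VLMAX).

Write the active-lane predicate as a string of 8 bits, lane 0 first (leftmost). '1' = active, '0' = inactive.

VLMAX = (128 × 2) / 32 = 8 lanes
vl ← min(2, 8) = 2
bits (lane 0 leftmost): 11000000

predicate = 11000000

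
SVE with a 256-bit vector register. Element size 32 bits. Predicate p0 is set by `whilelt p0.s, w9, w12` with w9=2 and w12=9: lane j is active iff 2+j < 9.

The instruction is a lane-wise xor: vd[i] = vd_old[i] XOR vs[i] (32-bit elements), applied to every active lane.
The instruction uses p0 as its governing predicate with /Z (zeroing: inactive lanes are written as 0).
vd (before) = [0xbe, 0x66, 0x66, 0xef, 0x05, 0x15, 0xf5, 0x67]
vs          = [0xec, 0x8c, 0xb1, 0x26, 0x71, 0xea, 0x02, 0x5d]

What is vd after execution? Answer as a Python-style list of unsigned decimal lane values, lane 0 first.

vd = [82, 234, 215, 201, 116, 255, 247, 0]

lane count: 256 div 32 = 8
p0[j] = (2+j < 9); true for j=0..6 → 7 lanes set
  i=0: xor(0xbe,0xec) → 82
  i=1: xor(0x66,0x8c) → 234
  i=2: xor(0x66,0xb1) → 215
  i=3: xor(0xef,0x26) → 201
  i=4: xor(0x05,0x71) → 116
  i=5: xor(0x15,0xea) → 255
  i=6: xor(0xf5,0x02) → 247
  i=7: tail/zero → 0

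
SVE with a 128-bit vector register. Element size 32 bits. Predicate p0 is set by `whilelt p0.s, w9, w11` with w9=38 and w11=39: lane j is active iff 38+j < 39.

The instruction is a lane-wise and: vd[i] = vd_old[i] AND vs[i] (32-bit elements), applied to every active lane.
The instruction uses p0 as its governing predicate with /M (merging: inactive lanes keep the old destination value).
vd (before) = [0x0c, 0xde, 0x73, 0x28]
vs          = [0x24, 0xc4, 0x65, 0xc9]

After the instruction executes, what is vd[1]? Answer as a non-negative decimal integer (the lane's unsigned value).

vd[1] = 222

register lanes = 128/32 = 4
whilelt: lane j active iff 38+j < 39 → j < 1 → 1 active
  i=0: and(0x0c,0x24) → 4
  i=1: tail/keep → 222
  i=2: tail/keep → 115
  i=3: tail/keep → 40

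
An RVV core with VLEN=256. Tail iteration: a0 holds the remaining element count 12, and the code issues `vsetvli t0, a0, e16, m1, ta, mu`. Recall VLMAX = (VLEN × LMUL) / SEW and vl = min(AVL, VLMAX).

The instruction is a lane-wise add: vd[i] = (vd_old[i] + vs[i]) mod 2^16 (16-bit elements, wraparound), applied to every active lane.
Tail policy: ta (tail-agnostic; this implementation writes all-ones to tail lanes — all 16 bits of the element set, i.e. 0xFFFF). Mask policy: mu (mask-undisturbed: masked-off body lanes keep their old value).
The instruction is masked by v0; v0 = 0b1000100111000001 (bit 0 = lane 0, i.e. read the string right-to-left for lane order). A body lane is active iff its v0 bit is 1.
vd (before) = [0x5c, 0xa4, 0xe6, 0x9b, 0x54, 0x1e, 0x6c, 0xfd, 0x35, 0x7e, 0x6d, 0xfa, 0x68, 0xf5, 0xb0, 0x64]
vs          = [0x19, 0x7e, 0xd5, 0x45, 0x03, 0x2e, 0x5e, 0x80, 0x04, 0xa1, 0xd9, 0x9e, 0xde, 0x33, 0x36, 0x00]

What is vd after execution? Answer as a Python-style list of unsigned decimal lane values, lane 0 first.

VLMAX = VLEN×LMUL/SEW = 256×1/16 = 16
vl ← min(12, 16) = 12
  i=0: add(0x5c,0x19) → 117
  i=1: mask-off/keep → 164
  i=2: mask-off/keep → 230
  i=3: mask-off/keep → 155
  i=4: mask-off/keep → 84
  i=5: mask-off/keep → 30
  i=6: add(0x6c,0x5e) → 202
  i=7: add(0xfd,0x80) → 381
  i=8: add(0x35,0x04) → 57
  i=9: mask-off/keep → 126
  i=10: mask-off/keep → 109
  i=11: add(0xfa,0x9e) → 408
  i=12: tail/ones → 65535
  i=13: tail/ones → 65535
  i=14: tail/ones → 65535
  i=15: tail/ones → 65535

vd = [117, 164, 230, 155, 84, 30, 202, 381, 57, 126, 109, 408, 65535, 65535, 65535, 65535]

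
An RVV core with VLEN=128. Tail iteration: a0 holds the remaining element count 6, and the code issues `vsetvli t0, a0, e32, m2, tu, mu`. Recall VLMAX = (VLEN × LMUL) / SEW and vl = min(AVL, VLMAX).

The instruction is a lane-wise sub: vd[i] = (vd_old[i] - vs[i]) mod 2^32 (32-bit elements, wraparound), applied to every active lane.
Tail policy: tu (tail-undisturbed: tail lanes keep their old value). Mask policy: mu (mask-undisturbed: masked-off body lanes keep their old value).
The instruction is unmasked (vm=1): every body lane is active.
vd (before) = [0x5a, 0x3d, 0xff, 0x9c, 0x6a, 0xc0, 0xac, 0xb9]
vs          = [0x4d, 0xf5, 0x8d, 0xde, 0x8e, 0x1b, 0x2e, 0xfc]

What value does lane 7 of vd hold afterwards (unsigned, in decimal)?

vd[7] = 185

lanes per group: 128·2/32 = 8
vl ← min(6, 8) = 6
[0] sub(0x5a,0x4d) = 0x0d
[1] sub(0x3d,0xf5) = 0xffffff48
[2] sub(0xff,0x8d) = 0x72
[3] sub(0x9c,0xde) = 0xffffffbe
[4] sub(0x6a,0x8e) = 0xffffffdc
[5] sub(0xc0,0x1b) = 0xa5
[6] tail/keep = 0xac
[7] tail/keep = 0xb9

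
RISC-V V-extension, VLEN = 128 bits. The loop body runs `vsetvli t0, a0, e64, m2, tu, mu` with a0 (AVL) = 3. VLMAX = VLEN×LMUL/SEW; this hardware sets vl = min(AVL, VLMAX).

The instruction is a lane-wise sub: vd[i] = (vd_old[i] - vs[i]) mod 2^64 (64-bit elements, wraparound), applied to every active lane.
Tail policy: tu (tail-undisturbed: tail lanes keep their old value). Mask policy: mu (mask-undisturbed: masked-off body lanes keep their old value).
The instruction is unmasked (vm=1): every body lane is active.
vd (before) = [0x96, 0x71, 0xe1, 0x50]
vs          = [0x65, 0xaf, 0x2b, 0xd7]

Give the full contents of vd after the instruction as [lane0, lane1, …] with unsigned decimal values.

VLMAX = (128 × 2) / 64 = 4 lanes
vl = min(AVL, VLMAX) = min(3, 4) = 3
vd[0] sub(0x96,0x65) -> 0x31
vd[1] sub(0x71,0xaf) -> 0xffffffffffffffc2
vd[2] sub(0xe1,0x2b) -> 0xb6
vd[3] tail/keep -> 0x50

vd = [49, 18446744073709551554, 182, 80]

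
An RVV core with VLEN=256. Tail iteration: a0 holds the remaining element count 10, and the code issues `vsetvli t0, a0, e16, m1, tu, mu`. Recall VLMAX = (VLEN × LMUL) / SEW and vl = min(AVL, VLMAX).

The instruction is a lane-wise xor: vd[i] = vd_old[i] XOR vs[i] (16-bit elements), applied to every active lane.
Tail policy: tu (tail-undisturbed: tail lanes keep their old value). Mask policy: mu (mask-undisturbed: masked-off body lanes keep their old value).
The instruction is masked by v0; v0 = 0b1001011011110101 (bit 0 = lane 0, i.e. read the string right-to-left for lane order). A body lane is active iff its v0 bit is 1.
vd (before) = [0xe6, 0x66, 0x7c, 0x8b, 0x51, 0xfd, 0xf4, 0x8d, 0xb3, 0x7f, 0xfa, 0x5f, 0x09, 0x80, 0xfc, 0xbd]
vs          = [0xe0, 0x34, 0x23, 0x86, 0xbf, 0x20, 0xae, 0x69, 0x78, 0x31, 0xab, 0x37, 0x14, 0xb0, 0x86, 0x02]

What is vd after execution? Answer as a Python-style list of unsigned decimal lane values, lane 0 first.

VLMAX = VLEN×LMUL/SEW = 256×1/16 = 16
vl = min(AVL, VLMAX) = min(10, 16) = 10
vd[0] xor(0xe6,0xe0) -> 0x06
vd[1] mask-off/keep -> 0x66
vd[2] xor(0x7c,0x23) -> 0x5f
vd[3] mask-off/keep -> 0x8b
vd[4] xor(0x51,0xbf) -> 0xee
vd[5] xor(0xfd,0x20) -> 0xdd
vd[6] xor(0xf4,0xae) -> 0x5a
vd[7] xor(0x8d,0x69) -> 0xe4
vd[8] mask-off/keep -> 0xb3
vd[9] xor(0x7f,0x31) -> 0x4e
vd[10] tail/keep -> 0xfa
vd[11] tail/keep -> 0x5f
vd[12] tail/keep -> 0x09
vd[13] tail/keep -> 0x80
vd[14] tail/keep -> 0xfc
vd[15] tail/keep -> 0xbd

vd = [6, 102, 95, 139, 238, 221, 90, 228, 179, 78, 250, 95, 9, 128, 252, 189]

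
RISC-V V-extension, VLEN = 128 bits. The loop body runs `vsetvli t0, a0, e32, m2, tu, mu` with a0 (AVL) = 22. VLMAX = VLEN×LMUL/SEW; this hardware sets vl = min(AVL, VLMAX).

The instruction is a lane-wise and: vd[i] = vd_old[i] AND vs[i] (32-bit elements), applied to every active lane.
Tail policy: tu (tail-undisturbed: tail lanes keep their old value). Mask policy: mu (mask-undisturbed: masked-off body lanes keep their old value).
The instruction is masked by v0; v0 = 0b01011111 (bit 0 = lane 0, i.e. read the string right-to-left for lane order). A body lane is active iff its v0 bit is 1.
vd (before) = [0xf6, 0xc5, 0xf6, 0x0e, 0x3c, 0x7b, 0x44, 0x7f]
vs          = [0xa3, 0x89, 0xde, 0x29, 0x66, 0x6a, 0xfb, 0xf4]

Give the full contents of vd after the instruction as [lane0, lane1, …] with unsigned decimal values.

VLMAX = (128 × 2) / 32 = 8 lanes
vl ← min(22, 8) = 8
  i=0: and(0xf6,0xa3) → 162
  i=1: and(0xc5,0x89) → 129
  i=2: and(0xf6,0xde) → 214
  i=3: and(0x0e,0x29) → 8
  i=4: and(0x3c,0x66) → 36
  i=5: mask-off/keep → 123
  i=6: and(0x44,0xfb) → 64
  i=7: mask-off/keep → 127

vd = [162, 129, 214, 8, 36, 123, 64, 127]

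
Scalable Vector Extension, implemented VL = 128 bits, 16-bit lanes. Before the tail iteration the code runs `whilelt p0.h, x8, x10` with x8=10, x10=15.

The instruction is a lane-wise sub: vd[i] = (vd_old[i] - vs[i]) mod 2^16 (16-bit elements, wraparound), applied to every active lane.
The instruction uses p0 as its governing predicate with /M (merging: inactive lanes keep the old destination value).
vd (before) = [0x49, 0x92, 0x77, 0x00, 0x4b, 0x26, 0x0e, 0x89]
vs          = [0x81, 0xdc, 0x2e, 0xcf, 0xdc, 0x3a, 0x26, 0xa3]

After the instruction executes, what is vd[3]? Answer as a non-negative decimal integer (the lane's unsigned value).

vd[3] = 65329

128-bit reg / 16-bit elem → 8 lanes
active while 10+j < 15, i.e. j ∈ [0,5) capped at 8 ⇒ 5
vd[0] sub(0x49,0x81) -> 0xffc8
vd[1] sub(0x92,0xdc) -> 0xffb6
vd[2] sub(0x77,0x2e) -> 0x49
vd[3] sub(0x00,0xcf) -> 0xff31
vd[4] sub(0x4b,0xdc) -> 0xff6f
vd[5] tail/keep -> 0x26
vd[6] tail/keep -> 0x0e
vd[7] tail/keep -> 0x89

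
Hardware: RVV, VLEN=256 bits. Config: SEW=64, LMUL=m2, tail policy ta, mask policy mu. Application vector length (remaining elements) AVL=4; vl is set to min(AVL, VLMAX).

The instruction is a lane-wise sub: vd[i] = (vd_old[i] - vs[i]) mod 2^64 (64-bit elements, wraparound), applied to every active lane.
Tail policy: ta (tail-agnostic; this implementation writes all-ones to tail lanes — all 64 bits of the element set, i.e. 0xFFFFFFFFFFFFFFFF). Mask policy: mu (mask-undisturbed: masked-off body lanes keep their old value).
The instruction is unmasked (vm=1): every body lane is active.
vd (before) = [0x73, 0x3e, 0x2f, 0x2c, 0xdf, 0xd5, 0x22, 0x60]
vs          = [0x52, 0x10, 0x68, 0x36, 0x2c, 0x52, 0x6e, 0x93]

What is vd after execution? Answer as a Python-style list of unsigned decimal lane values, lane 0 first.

lanes per group: 256·2/64 = 8
AVL=4 ≤ VLMAX=8, so vl = 4
lane  0: sub(0x73,0x52) ⇒ 0x21
lane  1: sub(0x3e,0x10) ⇒ 0x2e
lane  2: sub(0x2f,0x68) ⇒ 0xffffffffffffffc7
lane  3: sub(0x2c,0x36) ⇒ 0xfffffffffffffff6
lane  4: tail/ones ⇒ 0xffffffffffffffff
lane  5: tail/ones ⇒ 0xffffffffffffffff
lane  6: tail/ones ⇒ 0xffffffffffffffff
lane  7: tail/ones ⇒ 0xffffffffffffffff

vd = [33, 46, 18446744073709551559, 18446744073709551606, 18446744073709551615, 18446744073709551615, 18446744073709551615, 18446744073709551615]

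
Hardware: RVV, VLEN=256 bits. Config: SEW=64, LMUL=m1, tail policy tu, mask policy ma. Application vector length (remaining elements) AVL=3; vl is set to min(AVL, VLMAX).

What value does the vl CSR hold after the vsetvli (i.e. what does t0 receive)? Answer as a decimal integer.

vl = 3

VLMAX = (256 × 1) / 64 = 4 lanes
vl = min(AVL, VLMAX) = min(3, 4) = 3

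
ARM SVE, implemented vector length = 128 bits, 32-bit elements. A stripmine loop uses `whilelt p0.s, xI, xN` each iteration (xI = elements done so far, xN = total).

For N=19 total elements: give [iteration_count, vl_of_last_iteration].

register lanes = 128/32 = 4
19 elements at 4/iter → 5 passes, remainder 3 on the last

[iterations, last_vl] = [5, 3]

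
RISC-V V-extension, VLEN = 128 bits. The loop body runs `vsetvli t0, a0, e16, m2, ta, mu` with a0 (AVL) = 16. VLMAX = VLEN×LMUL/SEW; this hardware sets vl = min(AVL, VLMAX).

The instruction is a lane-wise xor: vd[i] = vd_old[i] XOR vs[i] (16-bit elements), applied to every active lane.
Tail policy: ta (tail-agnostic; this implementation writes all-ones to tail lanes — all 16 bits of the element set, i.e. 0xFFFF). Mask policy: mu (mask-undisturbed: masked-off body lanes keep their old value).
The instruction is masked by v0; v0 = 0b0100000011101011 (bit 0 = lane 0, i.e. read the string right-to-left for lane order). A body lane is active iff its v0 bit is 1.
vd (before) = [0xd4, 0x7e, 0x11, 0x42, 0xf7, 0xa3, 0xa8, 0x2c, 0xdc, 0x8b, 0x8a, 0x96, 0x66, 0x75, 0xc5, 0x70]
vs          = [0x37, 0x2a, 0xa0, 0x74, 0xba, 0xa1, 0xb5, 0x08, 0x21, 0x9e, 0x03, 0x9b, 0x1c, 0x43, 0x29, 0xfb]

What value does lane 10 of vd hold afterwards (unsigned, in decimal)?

VLMAX = VLEN×LMUL/SEW = 128×2/16 = 16
AVL=16 ≤ VLMAX=16, so vl = 16
vd[0] xor(0xd4,0x37) -> 0xe3
vd[1] xor(0x7e,0x2a) -> 0x54
vd[2] mask-off/keep -> 0x11
vd[3] xor(0x42,0x74) -> 0x36
vd[4] mask-off/keep -> 0xf7
vd[5] xor(0xa3,0xa1) -> 0x02
vd[6] xor(0xa8,0xb5) -> 0x1d
vd[7] xor(0x2c,0x08) -> 0x24
vd[8] mask-off/keep -> 0xdc
vd[9] mask-off/keep -> 0x8b
vd[10] mask-off/keep -> 0x8a
vd[11] mask-off/keep -> 0x96
vd[12] mask-off/keep -> 0x66
vd[13] mask-off/keep -> 0x75
vd[14] xor(0xc5,0x29) -> 0xec
vd[15] mask-off/keep -> 0x70

vd[10] = 138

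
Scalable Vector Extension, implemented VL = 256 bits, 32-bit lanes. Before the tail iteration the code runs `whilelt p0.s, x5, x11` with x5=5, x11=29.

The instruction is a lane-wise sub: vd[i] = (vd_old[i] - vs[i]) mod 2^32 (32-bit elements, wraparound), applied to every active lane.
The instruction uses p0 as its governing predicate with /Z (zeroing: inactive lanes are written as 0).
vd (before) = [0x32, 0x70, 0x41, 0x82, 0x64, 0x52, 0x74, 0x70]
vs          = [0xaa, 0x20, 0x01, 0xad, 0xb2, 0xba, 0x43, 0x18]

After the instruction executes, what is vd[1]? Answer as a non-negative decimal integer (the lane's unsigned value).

vd[1] = 80

register lanes = 256/32 = 8
p0[j] = (5+j < 29); true for j=0..7 → 8 lanes set
  i=0: sub(0x32,0xaa) → 4294967176
  i=1: sub(0x70,0x20) → 80
  i=2: sub(0x41,0x01) → 64
  i=3: sub(0x82,0xad) → 4294967253
  i=4: sub(0x64,0xb2) → 4294967218
  i=5: sub(0x52,0xba) → 4294967192
  i=6: sub(0x74,0x43) → 49
  i=7: sub(0x70,0x18) → 88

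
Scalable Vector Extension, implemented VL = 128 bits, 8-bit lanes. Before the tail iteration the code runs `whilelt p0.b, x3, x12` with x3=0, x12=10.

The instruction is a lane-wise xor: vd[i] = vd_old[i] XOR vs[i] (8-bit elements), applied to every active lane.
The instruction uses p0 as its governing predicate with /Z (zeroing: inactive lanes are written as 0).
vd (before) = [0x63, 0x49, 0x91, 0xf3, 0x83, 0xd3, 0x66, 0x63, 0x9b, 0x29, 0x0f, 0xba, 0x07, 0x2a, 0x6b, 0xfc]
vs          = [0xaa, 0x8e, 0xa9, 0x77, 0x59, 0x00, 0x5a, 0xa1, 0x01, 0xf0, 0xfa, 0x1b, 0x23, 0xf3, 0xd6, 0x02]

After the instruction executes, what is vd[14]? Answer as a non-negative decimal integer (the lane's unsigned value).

vd[14] = 0

register lanes = 128/8 = 16
whilelt: lane j active iff 0+j < 10 → j < 10 → 10 active
[0] xor(0x63,0xaa) = 0xc9
[1] xor(0x49,0x8e) = 0xc7
[2] xor(0x91,0xa9) = 0x38
[3] xor(0xf3,0x77) = 0x84
[4] xor(0x83,0x59) = 0xda
[5] xor(0xd3,0x00) = 0xd3
[6] xor(0x66,0x5a) = 0x3c
[7] xor(0x63,0xa1) = 0xc2
[8] xor(0x9b,0x01) = 0x9a
[9] xor(0x29,0xf0) = 0xd9
[10] tail/zero = 0x00
[11] tail/zero = 0x00
[12] tail/zero = 0x00
[13] tail/zero = 0x00
[14] tail/zero = 0x00
[15] tail/zero = 0x00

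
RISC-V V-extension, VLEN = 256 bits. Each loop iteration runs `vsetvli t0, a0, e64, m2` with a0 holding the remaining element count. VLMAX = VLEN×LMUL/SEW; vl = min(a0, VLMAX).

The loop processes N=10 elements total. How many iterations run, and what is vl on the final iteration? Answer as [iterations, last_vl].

VLMAX = VLEN×LMUL/SEW = 256×2/64 = 8
N=10: ⌈10/8⌉ = 2 iters; last vl = 10 − 1×8 = 2

[iterations, last_vl] = [2, 2]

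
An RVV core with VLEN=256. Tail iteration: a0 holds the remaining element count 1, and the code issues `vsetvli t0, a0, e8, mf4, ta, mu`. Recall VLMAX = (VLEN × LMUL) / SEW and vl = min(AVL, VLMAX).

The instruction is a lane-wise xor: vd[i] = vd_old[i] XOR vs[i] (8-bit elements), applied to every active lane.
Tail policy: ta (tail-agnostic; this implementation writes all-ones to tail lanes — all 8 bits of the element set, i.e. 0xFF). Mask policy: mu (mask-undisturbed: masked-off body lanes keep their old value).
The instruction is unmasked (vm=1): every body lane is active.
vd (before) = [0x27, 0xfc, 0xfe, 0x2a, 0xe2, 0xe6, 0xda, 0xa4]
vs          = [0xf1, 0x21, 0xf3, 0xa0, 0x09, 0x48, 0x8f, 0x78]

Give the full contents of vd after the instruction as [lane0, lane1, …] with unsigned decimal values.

VLMAX = VLEN×LMUL/SEW = 256×1/4/8 = 8
vl ← min(1, 8) = 1
lane  0: xor(0x27,0xf1) ⇒ 0xd6
lane  1: tail/ones ⇒ 0xff
lane  2: tail/ones ⇒ 0xff
lane  3: tail/ones ⇒ 0xff
lane  4: tail/ones ⇒ 0xff
lane  5: tail/ones ⇒ 0xff
lane  6: tail/ones ⇒ 0xff
lane  7: tail/ones ⇒ 0xff

vd = [214, 255, 255, 255, 255, 255, 255, 255]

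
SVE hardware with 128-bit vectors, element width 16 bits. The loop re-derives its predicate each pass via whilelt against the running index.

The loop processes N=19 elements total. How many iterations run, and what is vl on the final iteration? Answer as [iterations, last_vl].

[iterations, last_vl] = [3, 3]

128-bit reg / 16-bit elem → 8 lanes
19 elements at 8/iter → 3 passes, remainder 3 on the last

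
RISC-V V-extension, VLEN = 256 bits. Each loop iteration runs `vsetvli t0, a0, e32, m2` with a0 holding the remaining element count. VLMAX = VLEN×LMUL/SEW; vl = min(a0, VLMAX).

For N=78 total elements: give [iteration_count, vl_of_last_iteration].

[iterations, last_vl] = [5, 14]

lanes per group: 256·2/32 = 16
iterations = ceil(78/16) = 5; final-pass vl = 14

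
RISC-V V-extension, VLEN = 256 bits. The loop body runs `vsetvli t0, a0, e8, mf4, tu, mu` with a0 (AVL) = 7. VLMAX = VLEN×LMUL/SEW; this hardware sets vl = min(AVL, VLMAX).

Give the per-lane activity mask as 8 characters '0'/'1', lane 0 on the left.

predicate = 11111110

VLMAX = VLEN×LMUL/SEW = 256×1/4/8 = 8
AVL=7 ≤ VLMAX=8, so vl = 7
bits (lane 0 leftmost): 11111110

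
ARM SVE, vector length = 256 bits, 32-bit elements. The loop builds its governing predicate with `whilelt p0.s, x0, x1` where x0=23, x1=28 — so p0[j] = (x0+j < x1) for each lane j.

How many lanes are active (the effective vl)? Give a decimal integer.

vl = 5

256-bit reg / 32-bit elem → 8 lanes
whilelt: lane j active iff 23+j < 28 → j < 5 → 5 active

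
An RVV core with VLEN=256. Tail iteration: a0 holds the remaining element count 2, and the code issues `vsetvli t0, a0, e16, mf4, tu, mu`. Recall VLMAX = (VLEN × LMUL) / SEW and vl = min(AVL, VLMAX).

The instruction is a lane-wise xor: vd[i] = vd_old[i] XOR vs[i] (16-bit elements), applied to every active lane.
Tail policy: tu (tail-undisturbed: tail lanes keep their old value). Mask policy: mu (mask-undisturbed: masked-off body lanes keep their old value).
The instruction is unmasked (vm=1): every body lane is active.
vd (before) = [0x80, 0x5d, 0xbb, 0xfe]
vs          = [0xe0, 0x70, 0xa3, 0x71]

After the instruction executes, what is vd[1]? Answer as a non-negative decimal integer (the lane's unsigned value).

vd[1] = 45

lanes per group: 256·1/4/16 = 4
AVL=2 ≤ VLMAX=4, so vl = 2
vd[0] xor(0x80,0xe0) -> 0x60
vd[1] xor(0x5d,0x70) -> 0x2d
vd[2] tail/keep -> 0xbb
vd[3] tail/keep -> 0xfe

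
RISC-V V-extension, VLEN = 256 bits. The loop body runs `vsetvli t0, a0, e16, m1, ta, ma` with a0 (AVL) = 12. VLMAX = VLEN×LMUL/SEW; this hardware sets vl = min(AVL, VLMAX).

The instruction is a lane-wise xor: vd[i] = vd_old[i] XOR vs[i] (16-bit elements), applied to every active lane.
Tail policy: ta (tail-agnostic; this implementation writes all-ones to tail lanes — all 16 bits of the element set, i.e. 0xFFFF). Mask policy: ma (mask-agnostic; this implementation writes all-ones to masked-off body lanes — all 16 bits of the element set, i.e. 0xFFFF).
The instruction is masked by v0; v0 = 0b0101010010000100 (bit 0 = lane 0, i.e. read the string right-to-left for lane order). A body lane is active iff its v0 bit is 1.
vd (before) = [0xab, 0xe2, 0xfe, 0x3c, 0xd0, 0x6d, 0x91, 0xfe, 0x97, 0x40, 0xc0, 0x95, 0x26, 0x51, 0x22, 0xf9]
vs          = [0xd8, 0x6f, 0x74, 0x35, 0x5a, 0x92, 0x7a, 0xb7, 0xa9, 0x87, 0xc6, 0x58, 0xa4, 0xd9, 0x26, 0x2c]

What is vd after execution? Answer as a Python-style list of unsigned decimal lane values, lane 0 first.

vd = [65535, 65535, 138, 65535, 65535, 65535, 65535, 73, 65535, 65535, 6, 65535, 65535, 65535, 65535, 65535]

lanes per group: 256·1/16 = 16
AVL=12 ≤ VLMAX=16, so vl = 12
  i=0: mask-off/ones → 65535
  i=1: mask-off/ones → 65535
  i=2: xor(0xfe,0x74) → 138
  i=3: mask-off/ones → 65535
  i=4: mask-off/ones → 65535
  i=5: mask-off/ones → 65535
  i=6: mask-off/ones → 65535
  i=7: xor(0xfe,0xb7) → 73
  i=8: mask-off/ones → 65535
  i=9: mask-off/ones → 65535
  i=10: xor(0xc0,0xc6) → 6
  i=11: mask-off/ones → 65535
  i=12: tail/ones → 65535
  i=13: tail/ones → 65535
  i=14: tail/ones → 65535
  i=15: tail/ones → 65535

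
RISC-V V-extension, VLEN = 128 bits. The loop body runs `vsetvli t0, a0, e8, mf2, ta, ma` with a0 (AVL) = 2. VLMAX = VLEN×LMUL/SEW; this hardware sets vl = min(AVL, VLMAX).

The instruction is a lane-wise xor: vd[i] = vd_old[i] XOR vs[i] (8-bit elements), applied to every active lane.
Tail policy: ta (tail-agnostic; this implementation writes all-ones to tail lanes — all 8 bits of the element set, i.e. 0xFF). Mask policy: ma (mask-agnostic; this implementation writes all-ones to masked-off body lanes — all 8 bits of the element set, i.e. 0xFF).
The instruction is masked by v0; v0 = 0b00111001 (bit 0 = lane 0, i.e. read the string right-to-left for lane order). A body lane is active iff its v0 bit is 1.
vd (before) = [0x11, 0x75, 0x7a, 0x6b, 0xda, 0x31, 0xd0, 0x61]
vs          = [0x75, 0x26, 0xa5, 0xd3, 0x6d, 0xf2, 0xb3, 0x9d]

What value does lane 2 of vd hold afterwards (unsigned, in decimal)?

VLMAX = VLEN×LMUL/SEW = 128×1/2/8 = 8
vl = min(AVL, VLMAX) = min(2, 8) = 2
[0] xor(0x11,0x75) = 0x64
[1] mask-off/ones = 0xff
[2] tail/ones = 0xff
[3] tail/ones = 0xff
[4] tail/ones = 0xff
[5] tail/ones = 0xff
[6] tail/ones = 0xff
[7] tail/ones = 0xff

vd[2] = 255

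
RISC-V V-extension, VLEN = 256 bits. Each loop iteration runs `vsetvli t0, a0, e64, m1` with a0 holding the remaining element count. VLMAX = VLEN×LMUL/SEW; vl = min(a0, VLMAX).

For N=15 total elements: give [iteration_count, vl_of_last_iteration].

[iterations, last_vl] = [4, 3]

VLMAX = (256 × 1) / 64 = 4 lanes
15 elements at 4/iter → 4 passes, remainder 3 on the last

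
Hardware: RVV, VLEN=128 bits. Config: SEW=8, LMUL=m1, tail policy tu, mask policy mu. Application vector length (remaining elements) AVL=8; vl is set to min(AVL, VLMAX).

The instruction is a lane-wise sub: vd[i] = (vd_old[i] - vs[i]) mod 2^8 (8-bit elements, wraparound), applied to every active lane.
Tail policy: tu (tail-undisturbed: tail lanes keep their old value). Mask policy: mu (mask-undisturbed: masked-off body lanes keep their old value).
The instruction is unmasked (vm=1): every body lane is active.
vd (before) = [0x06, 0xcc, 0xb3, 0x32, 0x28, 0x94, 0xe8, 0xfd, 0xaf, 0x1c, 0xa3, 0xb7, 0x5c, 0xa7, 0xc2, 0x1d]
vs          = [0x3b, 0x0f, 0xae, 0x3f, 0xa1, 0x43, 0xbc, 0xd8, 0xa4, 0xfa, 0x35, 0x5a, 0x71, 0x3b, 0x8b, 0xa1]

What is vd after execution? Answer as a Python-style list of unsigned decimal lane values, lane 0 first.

vd = [203, 189, 5, 243, 135, 81, 44, 37, 175, 28, 163, 183, 92, 167, 194, 29]

lanes per group: 128·1/8 = 16
vl ← min(8, 16) = 8
vd[0] sub(0x06,0x3b) -> 0xcb
vd[1] sub(0xcc,0x0f) -> 0xbd
vd[2] sub(0xb3,0xae) -> 0x05
vd[3] sub(0x32,0x3f) -> 0xf3
vd[4] sub(0x28,0xa1) -> 0x87
vd[5] sub(0x94,0x43) -> 0x51
vd[6] sub(0xe8,0xbc) -> 0x2c
vd[7] sub(0xfd,0xd8) -> 0x25
vd[8] tail/keep -> 0xaf
vd[9] tail/keep -> 0x1c
vd[10] tail/keep -> 0xa3
vd[11] tail/keep -> 0xb7
vd[12] tail/keep -> 0x5c
vd[13] tail/keep -> 0xa7
vd[14] tail/keep -> 0xc2
vd[15] tail/keep -> 0x1d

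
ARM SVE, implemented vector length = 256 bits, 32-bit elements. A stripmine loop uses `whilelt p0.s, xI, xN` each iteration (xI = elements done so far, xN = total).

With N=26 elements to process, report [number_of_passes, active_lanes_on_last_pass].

register lanes = 256/32 = 8
iterations = ceil(26/8) = 4; final-pass vl = 2

[iterations, last_vl] = [4, 2]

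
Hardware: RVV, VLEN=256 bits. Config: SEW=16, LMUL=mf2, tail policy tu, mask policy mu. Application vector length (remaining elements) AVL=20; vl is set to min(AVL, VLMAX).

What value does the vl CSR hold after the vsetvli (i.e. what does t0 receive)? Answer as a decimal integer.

vl = 8

VLMAX = (256 × 1/2) / 16 = 8 lanes
vl ← min(20, 8) = 8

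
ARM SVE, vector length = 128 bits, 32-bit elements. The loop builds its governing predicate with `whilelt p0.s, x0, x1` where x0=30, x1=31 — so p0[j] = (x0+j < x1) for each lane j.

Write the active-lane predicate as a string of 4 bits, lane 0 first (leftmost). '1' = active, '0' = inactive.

register lanes = 128/32 = 4
whilelt: lane j active iff 30+j < 31 → j < 1 → 1 active
bits (lane 0 leftmost): 1000

predicate = 1000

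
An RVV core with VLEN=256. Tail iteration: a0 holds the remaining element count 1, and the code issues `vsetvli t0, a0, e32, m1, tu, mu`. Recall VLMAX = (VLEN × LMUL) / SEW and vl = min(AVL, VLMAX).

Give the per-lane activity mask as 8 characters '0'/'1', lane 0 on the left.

predicate = 10000000

lanes per group: 256·1/32 = 8
vl = min(AVL, VLMAX) = min(1, 8) = 1
bits (lane 0 leftmost): 10000000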